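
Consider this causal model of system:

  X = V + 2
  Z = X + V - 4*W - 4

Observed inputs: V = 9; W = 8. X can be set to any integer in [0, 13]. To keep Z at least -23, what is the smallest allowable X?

X = 4

Intervening on X fixes its value directly, overriding its dependence on V.
Substituting into the Z equation gives Z = X - 27.
Require X - 27 ≥ -23, so X ≥ 4.
The smallest integer in [0, 13] satisfying this is 4.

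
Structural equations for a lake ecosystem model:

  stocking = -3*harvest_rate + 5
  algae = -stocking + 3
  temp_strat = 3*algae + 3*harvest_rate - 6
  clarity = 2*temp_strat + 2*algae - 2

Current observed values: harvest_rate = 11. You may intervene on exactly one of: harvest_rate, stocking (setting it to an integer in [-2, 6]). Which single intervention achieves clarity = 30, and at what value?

Intervening on harvest_rate: with other inputs at their observed values, clarity = 30*harvest_rate - 30. Solving for 30 gives harvest_rate = 2, within [-2, 6].
Intervening on stocking: clarity = -8*stocking + 76. Reaching 30 requires stocking = 23/4, not an integer.

set harvest_rate = 2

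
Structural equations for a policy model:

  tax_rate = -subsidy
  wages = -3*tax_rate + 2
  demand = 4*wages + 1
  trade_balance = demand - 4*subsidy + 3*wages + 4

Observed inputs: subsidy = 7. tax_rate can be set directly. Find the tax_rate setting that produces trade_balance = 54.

tax_rate = -3

Intervening on tax_rate fixes its value directly, overriding its dependence on subsidy.
Substituting into the demand equation gives demand = -12*tax_rate + 9.
trade_balance becomes -21*tax_rate - 9.
Solve -21*tax_rate - 9 = 54: tax_rate = (54 + 9) / -21 = -3.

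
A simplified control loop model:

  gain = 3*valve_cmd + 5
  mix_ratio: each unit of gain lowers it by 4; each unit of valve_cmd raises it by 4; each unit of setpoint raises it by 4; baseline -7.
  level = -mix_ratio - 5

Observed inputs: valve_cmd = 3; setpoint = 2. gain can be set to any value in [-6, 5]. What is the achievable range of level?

-42 to 2

Intervening on gain fixes its value directly, overriding its dependence on valve_cmd.
Substituting into the mix_ratio equation gives mix_ratio = -4*gain + 13.
So level = 4*gain - 18.
Linear in gain, so extremes are at the endpoints: gain = -6 gives level = -42; gain = 5 gives level = 2.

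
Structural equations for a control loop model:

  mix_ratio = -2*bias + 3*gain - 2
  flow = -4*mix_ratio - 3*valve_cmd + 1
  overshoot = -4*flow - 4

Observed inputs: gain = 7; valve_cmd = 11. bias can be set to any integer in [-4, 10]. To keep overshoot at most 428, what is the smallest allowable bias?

bias = 0

Substituting into the mix_ratio equation gives mix_ratio = -2*bias + 19.
Substituting into the flow equation gives flow = 8*bias - 108.
So overshoot = -32*bias + 428.
Require -32*bias + 428 ≤ 428, so bias ≥ 0.
The smallest integer in [-4, 10] satisfying this is 0.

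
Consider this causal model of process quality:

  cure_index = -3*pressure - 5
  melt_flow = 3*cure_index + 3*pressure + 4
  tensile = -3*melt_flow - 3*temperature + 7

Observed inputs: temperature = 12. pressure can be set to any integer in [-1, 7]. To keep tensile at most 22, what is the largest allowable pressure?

Substituting into the melt_flow equation gives melt_flow = -6*pressure - 11.
Substituting into the tensile equation gives tensile = 18*pressure + 4.
Require 18*pressure + 4 ≤ 22, so pressure ≤ 1.
The largest integer in [-1, 7] satisfying this is 1.

pressure = 1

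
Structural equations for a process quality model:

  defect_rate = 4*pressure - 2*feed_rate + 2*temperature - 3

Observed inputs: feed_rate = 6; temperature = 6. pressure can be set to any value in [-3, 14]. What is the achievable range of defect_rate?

Substituting into the defect_rate equation gives defect_rate = 4*pressure - 3.
Linear in pressure, so extremes are at the endpoints: pressure = -3 gives defect_rate = -15; pressure = 14 gives defect_rate = 53.

-15 to 53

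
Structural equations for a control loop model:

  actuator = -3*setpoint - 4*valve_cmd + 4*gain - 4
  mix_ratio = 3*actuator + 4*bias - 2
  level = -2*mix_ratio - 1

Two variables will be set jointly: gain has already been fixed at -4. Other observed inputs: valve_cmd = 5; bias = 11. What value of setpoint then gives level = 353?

setpoint = 11

With gain held at -4:
Substituting into the actuator equation gives actuator = -3*setpoint - 40.
So mix_ratio = -9*setpoint - 78.
Substituting into the level equation gives level = 18*setpoint + 155.
Solve 18*setpoint + 155 = 353: setpoint = (353 - 155) / 18 = 11.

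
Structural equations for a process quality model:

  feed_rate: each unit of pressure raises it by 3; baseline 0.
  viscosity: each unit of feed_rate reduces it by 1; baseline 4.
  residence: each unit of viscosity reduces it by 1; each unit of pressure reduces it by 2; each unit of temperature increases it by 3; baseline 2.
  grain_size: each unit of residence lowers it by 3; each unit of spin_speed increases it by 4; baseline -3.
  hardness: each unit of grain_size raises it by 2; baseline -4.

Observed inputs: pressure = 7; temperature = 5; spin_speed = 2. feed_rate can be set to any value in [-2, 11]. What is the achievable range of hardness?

Intervening on feed_rate fixes its value directly, overriding its dependence on pressure.
Substituting into the residence equation gives residence = feed_rate - 1.
So grain_size = -3*feed_rate + 8.
Substituting into the hardness equation gives hardness = -6*feed_rate + 12.
Linear in feed_rate, so extremes are at the endpoints: feed_rate = -2 gives hardness = 24; feed_rate = 11 gives hardness = -54.

-54 to 24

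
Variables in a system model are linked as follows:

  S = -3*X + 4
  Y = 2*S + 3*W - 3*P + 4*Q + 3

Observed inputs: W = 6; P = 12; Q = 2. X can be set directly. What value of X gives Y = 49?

X = -8

Substituting into the Y equation gives Y = -6*X + 1.
Solve -6*X + 1 = 49: X = (49 - 1) / -6 = -8.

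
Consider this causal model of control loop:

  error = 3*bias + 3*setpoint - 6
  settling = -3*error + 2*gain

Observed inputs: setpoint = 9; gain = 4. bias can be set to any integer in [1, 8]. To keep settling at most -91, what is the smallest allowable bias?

Substituting into the error equation gives error = 3*bias + 21.
Substituting into the settling equation gives settling = -9*bias - 55.
Require -9*bias - 55 ≤ -91, so bias ≥ 4.
The smallest integer in [1, 8] satisfying this is 4.

bias = 4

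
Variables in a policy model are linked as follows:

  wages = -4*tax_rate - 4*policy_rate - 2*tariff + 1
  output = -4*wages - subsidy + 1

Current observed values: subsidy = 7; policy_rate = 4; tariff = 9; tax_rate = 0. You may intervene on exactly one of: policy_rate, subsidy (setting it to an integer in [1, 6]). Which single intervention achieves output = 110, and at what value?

set policy_rate = 3

Intervening on policy_rate: with other inputs at their observed values, output = 16*policy_rate + 62. Solving for 110 gives policy_rate = 3, within [1, 6].
Intervening on subsidy: output = -subsidy + 133. Reaching 110 requires subsidy = 23, outside [1, 6].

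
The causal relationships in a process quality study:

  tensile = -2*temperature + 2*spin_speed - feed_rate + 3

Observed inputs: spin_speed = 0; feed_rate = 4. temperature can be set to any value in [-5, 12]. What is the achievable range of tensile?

-25 to 9

Substituting into the tensile equation gives tensile = -2*temperature - 1.
Linear in temperature, so extremes are at the endpoints: temperature = -5 gives tensile = 9; temperature = 12 gives tensile = -25.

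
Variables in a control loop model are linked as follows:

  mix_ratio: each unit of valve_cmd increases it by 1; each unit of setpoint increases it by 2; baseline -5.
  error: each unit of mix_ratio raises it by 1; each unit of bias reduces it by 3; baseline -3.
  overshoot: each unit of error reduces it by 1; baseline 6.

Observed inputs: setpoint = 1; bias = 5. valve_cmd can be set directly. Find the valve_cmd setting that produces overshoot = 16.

valve_cmd = 11

Substituting into the mix_ratio equation gives mix_ratio = valve_cmd - 3.
Substituting into the error equation gives error = valve_cmd - 21.
Substituting into the overshoot equation gives overshoot = -valve_cmd + 27.
Solve -valve_cmd + 27 = 16: valve_cmd = (16 - 27) / -1 = 11.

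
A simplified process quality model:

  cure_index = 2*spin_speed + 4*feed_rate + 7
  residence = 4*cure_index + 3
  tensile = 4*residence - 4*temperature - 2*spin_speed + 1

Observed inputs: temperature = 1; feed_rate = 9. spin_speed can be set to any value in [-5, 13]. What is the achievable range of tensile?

Substituting into the cure_index equation gives cure_index = 2*spin_speed + 43.
Substituting into the residence equation gives residence = 8*spin_speed + 175.
Substituting into the tensile equation gives tensile = 30*spin_speed + 697.
Linear in spin_speed, so extremes are at the endpoints: spin_speed = -5 gives tensile = 547; spin_speed = 13 gives tensile = 1087.

547 to 1087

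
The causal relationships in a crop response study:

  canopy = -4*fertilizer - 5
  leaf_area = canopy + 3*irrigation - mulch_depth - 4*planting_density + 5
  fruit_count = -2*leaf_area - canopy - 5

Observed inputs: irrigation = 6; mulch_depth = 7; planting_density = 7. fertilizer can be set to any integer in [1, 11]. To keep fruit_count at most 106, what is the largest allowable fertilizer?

fertilizer = 6

Substituting into the leaf_area equation gives leaf_area = -4*fertilizer - 17.
Substituting into the fruit_count equation gives fruit_count = 12*fertilizer + 34.
Require 12*fertilizer + 34 ≤ 106, so fertilizer ≤ 6.
The largest integer in [1, 11] satisfying this is 6.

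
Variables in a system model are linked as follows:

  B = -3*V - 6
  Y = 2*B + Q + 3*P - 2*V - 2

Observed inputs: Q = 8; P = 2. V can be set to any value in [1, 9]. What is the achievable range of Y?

Substituting into the Y equation gives Y = -8*V.
Linear in V, so extremes are at the endpoints: V = 1 gives Y = -8; V = 9 gives Y = -72.

-72 to -8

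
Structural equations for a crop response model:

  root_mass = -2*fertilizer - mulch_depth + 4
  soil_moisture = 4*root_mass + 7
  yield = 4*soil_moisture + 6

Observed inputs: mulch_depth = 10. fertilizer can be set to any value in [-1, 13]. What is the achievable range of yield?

Substituting into the root_mass equation gives root_mass = -2*fertilizer - 6.
Substituting into the soil_moisture equation gives soil_moisture = -8*fertilizer - 17.
Substituting into the yield equation gives yield = -32*fertilizer - 62.
Linear in fertilizer, so extremes are at the endpoints: fertilizer = -1 gives yield = -30; fertilizer = 13 gives yield = -478.

-478 to -30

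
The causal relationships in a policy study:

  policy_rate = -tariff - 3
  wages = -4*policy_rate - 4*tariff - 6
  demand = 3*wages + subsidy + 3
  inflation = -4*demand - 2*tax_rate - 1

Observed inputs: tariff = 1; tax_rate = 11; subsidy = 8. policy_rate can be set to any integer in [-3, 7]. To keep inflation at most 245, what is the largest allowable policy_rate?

policy_rate = 4

Intervening on policy_rate fixes its value directly, overriding its dependence on tariff.
Substituting into the wages equation gives wages = -4*policy_rate - 10.
Substituting into the demand equation gives demand = -12*policy_rate - 19.
Substituting into the inflation equation gives inflation = 48*policy_rate + 53.
Require 48*policy_rate + 53 ≤ 245, so policy_rate ≤ 4.
The largest integer in [-3, 7] satisfying this is 4.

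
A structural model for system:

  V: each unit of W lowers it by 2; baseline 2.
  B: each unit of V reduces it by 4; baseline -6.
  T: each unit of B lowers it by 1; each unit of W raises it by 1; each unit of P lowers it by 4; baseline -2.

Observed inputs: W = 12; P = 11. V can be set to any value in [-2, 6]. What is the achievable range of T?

Intervening on V fixes its value directly, overriding its dependence on W.
Substituting into the T equation gives T = 4*V - 28.
Linear in V, so extremes are at the endpoints: V = -2 gives T = -36; V = 6 gives T = -4.

-36 to -4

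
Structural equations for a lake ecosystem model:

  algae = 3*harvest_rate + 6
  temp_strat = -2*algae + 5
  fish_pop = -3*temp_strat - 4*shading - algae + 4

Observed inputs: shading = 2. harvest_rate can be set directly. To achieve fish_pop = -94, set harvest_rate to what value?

Substituting into the temp_strat equation gives temp_strat = -6*harvest_rate - 7.
So fish_pop = 15*harvest_rate + 11.
Solve 15*harvest_rate + 11 = -94: harvest_rate = (-94 - 11) / 15 = -7.

harvest_rate = -7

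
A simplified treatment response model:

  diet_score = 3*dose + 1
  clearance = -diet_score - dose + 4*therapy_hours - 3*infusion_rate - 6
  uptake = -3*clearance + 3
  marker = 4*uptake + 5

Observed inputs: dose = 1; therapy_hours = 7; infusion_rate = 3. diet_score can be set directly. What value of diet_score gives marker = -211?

Intervening on diet_score fixes its value directly, overriding its dependence on dose.
Substituting into the clearance equation gives clearance = -diet_score + 12.
Substituting into the uptake equation gives uptake = 3*diet_score - 33.
Substituting into the marker equation gives marker = 12*diet_score - 127.
Solve 12*diet_score - 127 = -211: diet_score = (-211 + 127) / 12 = -7.

diet_score = -7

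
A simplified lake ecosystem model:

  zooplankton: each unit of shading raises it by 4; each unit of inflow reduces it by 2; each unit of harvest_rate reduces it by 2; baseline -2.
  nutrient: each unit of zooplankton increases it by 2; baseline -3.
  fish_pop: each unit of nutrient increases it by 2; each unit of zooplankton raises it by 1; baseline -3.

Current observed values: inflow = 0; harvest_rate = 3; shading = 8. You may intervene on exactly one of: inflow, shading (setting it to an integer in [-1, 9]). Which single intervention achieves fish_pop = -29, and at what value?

set shading = 1

Intervening on inflow: fish_pop = -10*inflow + 111. Reaching -29 requires inflow = 14, outside [-1, 9].
Intervening on shading: with other inputs at their observed values, fish_pop = 20*shading - 49. Solving for -29 gives shading = 1, within [-1, 9].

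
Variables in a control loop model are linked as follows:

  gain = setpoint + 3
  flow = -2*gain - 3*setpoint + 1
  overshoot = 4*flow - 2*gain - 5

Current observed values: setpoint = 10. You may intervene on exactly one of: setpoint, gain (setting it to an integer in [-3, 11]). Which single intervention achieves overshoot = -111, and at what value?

Intervening on setpoint: overshoot = -22*setpoint - 31. Reaching -111 requires setpoint = 40/11, not an integer.
Intervening on gain: with other inputs at their observed values, overshoot = -10*gain - 121. Solving for -111 gives gain = -1, within [-3, 11].

set gain = -1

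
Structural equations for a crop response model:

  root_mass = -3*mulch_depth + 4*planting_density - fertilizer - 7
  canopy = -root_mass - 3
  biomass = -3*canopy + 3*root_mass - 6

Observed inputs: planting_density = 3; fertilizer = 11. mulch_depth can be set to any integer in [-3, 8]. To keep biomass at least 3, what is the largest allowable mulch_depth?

Substituting into the root_mass equation gives root_mass = -3*mulch_depth - 6.
Substituting into the canopy equation gives canopy = 3*mulch_depth + 3.
So biomass = -18*mulch_depth - 33.
Require -18*mulch_depth - 33 ≥ 3, so mulch_depth ≤ -2.
The largest integer in [-3, 8] satisfying this is -2.

mulch_depth = -2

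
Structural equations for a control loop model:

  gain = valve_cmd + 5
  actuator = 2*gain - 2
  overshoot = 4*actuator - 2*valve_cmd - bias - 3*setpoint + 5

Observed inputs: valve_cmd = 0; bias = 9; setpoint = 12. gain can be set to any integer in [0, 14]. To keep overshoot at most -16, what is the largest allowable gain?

gain = 4

Intervening on gain fixes its value directly, overriding its dependence on valve_cmd.
Substituting into the overshoot equation gives overshoot = 8*gain - 48.
Require 8*gain - 48 ≤ -16, so gain ≤ 4.
The largest integer in [0, 14] satisfying this is 4.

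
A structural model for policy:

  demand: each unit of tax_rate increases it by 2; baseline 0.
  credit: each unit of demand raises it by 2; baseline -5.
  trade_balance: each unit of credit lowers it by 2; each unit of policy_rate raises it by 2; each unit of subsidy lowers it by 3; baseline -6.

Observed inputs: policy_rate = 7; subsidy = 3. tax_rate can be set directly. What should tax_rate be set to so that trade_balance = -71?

Substituting into the credit equation gives credit = 4*tax_rate - 5.
Substituting into the trade_balance equation gives trade_balance = -8*tax_rate + 9.
Solve -8*tax_rate + 9 = -71: tax_rate = (-71 - 9) / -8 = 10.

tax_rate = 10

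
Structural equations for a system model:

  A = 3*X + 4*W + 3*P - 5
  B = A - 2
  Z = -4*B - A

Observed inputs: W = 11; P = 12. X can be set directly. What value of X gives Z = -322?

X = -3

Substituting into the A equation gives A = 3*X + 75.
Substituting into the B equation gives B = 3*X + 73.
Z becomes -15*X - 367.
Solve -15*X - 367 = -322: X = (-322 + 367) / -15 = -3.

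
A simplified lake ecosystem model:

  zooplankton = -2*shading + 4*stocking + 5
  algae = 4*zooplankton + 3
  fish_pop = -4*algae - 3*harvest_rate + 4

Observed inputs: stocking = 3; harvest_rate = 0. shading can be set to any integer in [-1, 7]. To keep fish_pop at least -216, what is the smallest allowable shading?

Substituting into the zooplankton equation gives zooplankton = -2*shading + 17.
Substituting into the algae equation gives algae = -8*shading + 71.
Substituting into the fish_pop equation gives fish_pop = 32*shading - 280.
Require 32*shading - 280 ≥ -216, so shading ≥ 2.
The smallest integer in [-1, 7] satisfying this is 2.

shading = 2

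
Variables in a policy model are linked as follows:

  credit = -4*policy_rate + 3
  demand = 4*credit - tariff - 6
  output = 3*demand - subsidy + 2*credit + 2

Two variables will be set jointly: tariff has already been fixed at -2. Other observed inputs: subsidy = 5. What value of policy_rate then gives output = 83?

policy_rate = -1

With tariff held at -2:
Substituting into the demand equation gives demand = -16*policy_rate + 8.
Substituting into the output equation gives output = -56*policy_rate + 27.
Solve -56*policy_rate + 27 = 83: policy_rate = (83 - 27) / -56 = -1.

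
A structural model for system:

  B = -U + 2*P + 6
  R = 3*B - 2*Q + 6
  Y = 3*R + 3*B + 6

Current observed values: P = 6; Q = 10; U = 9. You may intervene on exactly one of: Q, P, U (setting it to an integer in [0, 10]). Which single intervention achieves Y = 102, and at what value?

set Q = 5

Intervening on Q: with other inputs at their observed values, Y = -6*Q + 132. Solving for 102 gives Q = 5, within [0, 10].
Intervening on P: Y = 24*P - 72. Reaching 102 requires P = 29/4, not an integer.
Intervening on U: Y = -12*U + 180. Reaching 102 requires U = 13/2, not an integer.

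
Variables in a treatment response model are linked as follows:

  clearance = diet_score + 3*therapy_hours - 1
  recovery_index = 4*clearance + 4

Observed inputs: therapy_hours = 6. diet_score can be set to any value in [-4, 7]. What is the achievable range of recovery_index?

56 to 100

Substituting into the clearance equation gives clearance = diet_score + 17.
So recovery_index = 4*diet_score + 72.
Linear in diet_score, so extremes are at the endpoints: diet_score = -4 gives recovery_index = 56; diet_score = 7 gives recovery_index = 100.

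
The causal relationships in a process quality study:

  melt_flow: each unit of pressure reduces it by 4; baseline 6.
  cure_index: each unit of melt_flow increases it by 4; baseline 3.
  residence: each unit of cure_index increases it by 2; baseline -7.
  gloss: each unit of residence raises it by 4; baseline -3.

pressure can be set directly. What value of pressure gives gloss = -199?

Substituting into the cure_index equation gives cure_index = -16*pressure + 27.
residence becomes -32*pressure + 47.
Substituting into the gloss equation gives gloss = -128*pressure + 185.
Solve -128*pressure + 185 = -199: pressure = (-199 - 185) / -128 = 3.

pressure = 3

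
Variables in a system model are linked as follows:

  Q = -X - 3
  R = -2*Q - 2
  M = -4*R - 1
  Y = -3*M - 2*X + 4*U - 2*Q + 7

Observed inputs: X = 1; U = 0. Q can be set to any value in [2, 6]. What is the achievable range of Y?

-172 to -68

Intervening on Q fixes its value directly, overriding its dependence on X.
Substituting into the M equation gives M = 8*Q + 7.
So Y = -26*Q - 16.
Linear in Q, so extremes are at the endpoints: Q = 2 gives Y = -68; Q = 6 gives Y = -172.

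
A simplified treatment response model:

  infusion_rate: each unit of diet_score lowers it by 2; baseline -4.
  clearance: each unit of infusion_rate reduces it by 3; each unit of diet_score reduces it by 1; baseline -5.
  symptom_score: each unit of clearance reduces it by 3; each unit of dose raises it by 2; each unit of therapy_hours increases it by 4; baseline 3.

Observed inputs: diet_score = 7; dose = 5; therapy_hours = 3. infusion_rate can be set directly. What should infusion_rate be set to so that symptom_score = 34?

infusion_rate = -3

Intervening on infusion_rate fixes its value directly, overriding its dependence on diet_score.
Substituting into the clearance equation gives clearance = -3*infusion_rate - 12.
Substituting into the symptom_score equation gives symptom_score = 9*infusion_rate + 61.
Solve 9*infusion_rate + 61 = 34: infusion_rate = (34 - 61) / 9 = -3.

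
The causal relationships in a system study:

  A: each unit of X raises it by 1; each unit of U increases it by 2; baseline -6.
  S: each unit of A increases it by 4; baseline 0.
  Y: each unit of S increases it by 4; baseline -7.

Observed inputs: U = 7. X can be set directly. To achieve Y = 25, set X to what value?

X = -6

Substituting into the A equation gives A = X + 8.
S becomes 4*X + 32.
Y becomes 16*X + 121.
Solve 16*X + 121 = 25: X = (25 - 121) / 16 = -6.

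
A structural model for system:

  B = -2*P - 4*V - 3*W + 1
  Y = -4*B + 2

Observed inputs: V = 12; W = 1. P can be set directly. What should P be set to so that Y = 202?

P = 0

Substituting into the B equation gives B = -2*P - 50.
Substituting into the Y equation gives Y = 8*P + 202.
Solve 8*P + 202 = 202: P = (202 - 202) / 8 = 0.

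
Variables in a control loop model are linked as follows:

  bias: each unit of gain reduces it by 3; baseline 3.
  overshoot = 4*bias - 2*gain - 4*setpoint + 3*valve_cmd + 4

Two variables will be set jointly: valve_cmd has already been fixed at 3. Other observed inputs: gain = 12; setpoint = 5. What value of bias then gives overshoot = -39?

bias = -2

With valve_cmd held at 3:
Intervening on bias fixes its value directly, overriding its dependence on gain.
Substituting into the overshoot equation gives overshoot = 4*bias - 31.
Solve 4*bias - 31 = -39: bias = (-39 + 31) / 4 = -2.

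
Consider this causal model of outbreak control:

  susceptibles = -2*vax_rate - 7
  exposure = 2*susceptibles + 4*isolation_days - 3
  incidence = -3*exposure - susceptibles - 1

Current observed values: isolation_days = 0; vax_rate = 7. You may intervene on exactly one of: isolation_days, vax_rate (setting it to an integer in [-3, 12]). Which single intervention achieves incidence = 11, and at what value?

Intervening on isolation_days: with other inputs at their observed values, incidence = -12*isolation_days + 155. Solving for 11 gives isolation_days = 12, within [-3, 12].
Intervening on vax_rate: incidence = 14*vax_rate + 57. Reaching 11 requires vax_rate = -23/7, not an integer.

set isolation_days = 12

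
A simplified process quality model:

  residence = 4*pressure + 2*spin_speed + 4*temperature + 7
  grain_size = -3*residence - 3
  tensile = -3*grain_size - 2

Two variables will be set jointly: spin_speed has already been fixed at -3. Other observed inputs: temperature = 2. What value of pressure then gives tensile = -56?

pressure = -4

With spin_speed held at -3:
Substituting into the residence equation gives residence = 4*pressure + 9.
Substituting into the grain_size equation gives grain_size = -12*pressure - 30.
Substituting into the tensile equation gives tensile = 36*pressure + 88.
Solve 36*pressure + 88 = -56: pressure = (-56 - 88) / 36 = -4.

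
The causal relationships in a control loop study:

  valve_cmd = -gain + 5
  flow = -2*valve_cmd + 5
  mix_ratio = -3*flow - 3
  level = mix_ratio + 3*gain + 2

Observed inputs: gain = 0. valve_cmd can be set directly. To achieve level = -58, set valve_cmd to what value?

valve_cmd = -7

Intervening on valve_cmd fixes its value directly, overriding its dependence on gain.
Substituting into the mix_ratio equation gives mix_ratio = 6*valve_cmd - 18.
Substituting into the level equation gives level = 6*valve_cmd - 16.
Solve 6*valve_cmd - 16 = -58: valve_cmd = (-58 + 16) / 6 = -7.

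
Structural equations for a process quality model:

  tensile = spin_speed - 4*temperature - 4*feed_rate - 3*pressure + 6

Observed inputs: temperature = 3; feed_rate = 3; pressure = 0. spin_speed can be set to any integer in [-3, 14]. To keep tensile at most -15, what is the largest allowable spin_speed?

Substituting into the tensile equation gives tensile = spin_speed - 18.
Require spin_speed - 18 ≤ -15, so spin_speed ≤ 3.
The largest integer in [-3, 14] satisfying this is 3.

spin_speed = 3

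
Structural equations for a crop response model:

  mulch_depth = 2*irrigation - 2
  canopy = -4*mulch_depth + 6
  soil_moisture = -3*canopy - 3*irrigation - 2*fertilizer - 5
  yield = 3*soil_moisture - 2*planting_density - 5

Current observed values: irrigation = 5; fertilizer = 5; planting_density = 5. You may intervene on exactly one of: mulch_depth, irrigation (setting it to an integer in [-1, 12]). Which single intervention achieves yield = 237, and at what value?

set mulch_depth = 11

Intervening on mulch_depth: with other inputs at their observed values, yield = 36*mulch_depth - 159. Solving for 237 gives mulch_depth = 11, within [-1, 12].
Intervening on irrigation: yield = 63*irrigation - 186. Reaching 237 requires irrigation = 47/7, not an integer.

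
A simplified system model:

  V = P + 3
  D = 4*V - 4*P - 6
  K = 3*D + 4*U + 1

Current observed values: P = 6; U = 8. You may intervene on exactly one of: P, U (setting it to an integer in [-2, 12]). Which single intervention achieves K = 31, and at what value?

set U = 3

Intervening on P: the paths from P to K cancel (net effect zero), leaving K = 51; 31 is unreachable this way.
Intervening on U: with other inputs at their observed values, K = 4*U + 19. Solving for 31 gives U = 3, within [-2, 12].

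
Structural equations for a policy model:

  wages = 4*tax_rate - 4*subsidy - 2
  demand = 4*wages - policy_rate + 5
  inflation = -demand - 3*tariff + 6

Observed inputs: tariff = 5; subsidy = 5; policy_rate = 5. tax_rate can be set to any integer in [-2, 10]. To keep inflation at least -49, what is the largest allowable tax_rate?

Substituting into the wages equation gives wages = 4*tax_rate - 22.
Substituting into the demand equation gives demand = 16*tax_rate - 88.
Substituting into the inflation equation gives inflation = -16*tax_rate + 79.
Require -16*tax_rate + 79 ≥ -49, so tax_rate ≤ 8.
The largest integer in [-2, 10] satisfying this is 8.

tax_rate = 8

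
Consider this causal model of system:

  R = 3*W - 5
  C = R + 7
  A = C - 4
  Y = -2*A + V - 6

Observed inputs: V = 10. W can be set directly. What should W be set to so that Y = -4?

W = 2

Substituting into the C equation gives C = 3*W + 2.
This gives A = 3*W - 2.
Substituting into the Y equation gives Y = -6*W + 8.
Solve -6*W + 8 = -4: W = (-4 - 8) / -6 = 2.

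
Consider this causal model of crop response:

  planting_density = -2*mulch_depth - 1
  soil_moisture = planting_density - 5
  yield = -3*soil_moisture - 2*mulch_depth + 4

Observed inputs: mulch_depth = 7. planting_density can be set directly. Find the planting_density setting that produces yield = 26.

planting_density = -7

Intervening on planting_density fixes its value directly, overriding its dependence on mulch_depth.
Substituting into the yield equation gives yield = -3*planting_density + 5.
Solve -3*planting_density + 5 = 26: planting_density = (26 - 5) / -3 = -7.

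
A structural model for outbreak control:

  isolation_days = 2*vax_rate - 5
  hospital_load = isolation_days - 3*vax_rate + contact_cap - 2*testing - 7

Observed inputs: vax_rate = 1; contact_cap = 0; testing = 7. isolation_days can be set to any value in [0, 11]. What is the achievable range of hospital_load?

-24 to -13

Intervening on isolation_days fixes its value directly, overriding its dependence on vax_rate.
Substituting into the hospital_load equation gives hospital_load = isolation_days - 24.
Linear in isolation_days, so extremes are at the endpoints: isolation_days = 0 gives hospital_load = -24; isolation_days = 11 gives hospital_load = -13.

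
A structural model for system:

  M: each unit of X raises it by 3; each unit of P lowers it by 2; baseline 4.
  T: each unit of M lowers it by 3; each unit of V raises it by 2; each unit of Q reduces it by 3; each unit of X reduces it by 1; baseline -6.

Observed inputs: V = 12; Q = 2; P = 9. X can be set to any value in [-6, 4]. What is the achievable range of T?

Substituting into the M equation gives M = 3*X - 14.
Substituting into the T equation gives T = -10*X + 54.
Linear in X, so extremes are at the endpoints: X = -6 gives T = 114; X = 4 gives T = 14.

14 to 114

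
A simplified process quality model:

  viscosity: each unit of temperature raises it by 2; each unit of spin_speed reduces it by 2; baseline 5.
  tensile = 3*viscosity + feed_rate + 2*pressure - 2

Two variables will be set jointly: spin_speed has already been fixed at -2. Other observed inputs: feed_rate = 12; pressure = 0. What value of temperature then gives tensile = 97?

With spin_speed held at -2:
Substituting into the viscosity equation gives viscosity = 2*temperature + 9.
Substituting into the tensile equation gives tensile = 6*temperature + 37.
Solve 6*temperature + 37 = 97: temperature = (97 - 37) / 6 = 10.

temperature = 10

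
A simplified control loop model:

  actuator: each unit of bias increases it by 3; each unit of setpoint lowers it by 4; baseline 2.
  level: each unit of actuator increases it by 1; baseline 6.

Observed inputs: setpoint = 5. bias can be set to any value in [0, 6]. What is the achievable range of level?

-12 to 6

Substituting into the actuator equation gives actuator = 3*bias - 18.
Substituting into the level equation gives level = 3*bias - 12.
Linear in bias, so extremes are at the endpoints: bias = 0 gives level = -12; bias = 6 gives level = 6.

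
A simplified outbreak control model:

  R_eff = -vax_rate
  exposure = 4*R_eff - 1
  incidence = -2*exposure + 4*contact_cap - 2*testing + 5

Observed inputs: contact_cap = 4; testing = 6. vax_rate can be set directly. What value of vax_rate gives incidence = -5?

Substituting into the exposure equation gives exposure = -4*vax_rate - 1.
Substituting into the incidence equation gives incidence = 8*vax_rate + 11.
Solve 8*vax_rate + 11 = -5: vax_rate = (-5 - 11) / 8 = -2.

vax_rate = -2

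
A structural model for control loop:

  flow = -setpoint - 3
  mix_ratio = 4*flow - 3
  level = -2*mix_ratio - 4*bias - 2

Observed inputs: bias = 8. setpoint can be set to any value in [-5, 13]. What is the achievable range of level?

-44 to 100

Substituting into the mix_ratio equation gives mix_ratio = -4*setpoint - 15.
Substituting into the level equation gives level = 8*setpoint - 4.
Linear in setpoint, so extremes are at the endpoints: setpoint = -5 gives level = -44; setpoint = 13 gives level = 100.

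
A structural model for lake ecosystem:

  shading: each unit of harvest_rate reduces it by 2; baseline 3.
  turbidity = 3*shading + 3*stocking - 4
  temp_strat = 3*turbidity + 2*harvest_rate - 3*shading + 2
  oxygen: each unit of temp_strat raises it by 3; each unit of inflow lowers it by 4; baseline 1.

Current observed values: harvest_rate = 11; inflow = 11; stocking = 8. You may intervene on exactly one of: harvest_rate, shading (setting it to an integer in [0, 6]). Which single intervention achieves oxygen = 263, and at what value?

Intervening on harvest_rate: oxygen = -30*harvest_rate + 197. Reaching 263 requires harvest_rate = -11/5, not an integer.
Intervening on shading: with other inputs at their observed values, oxygen = 18*shading + 209. Solving for 263 gives shading = 3, within [0, 6].

set shading = 3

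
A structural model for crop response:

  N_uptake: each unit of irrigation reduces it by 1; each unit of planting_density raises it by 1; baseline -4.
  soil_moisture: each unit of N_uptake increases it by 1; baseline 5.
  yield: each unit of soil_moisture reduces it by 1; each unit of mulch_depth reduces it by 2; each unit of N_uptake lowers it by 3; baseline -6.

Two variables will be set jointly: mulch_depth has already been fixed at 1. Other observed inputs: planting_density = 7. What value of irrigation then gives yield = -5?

With mulch_depth held at 1:
Substituting into the N_uptake equation gives N_uptake = -irrigation + 3.
Substituting into the soil_moisture equation gives soil_moisture = -irrigation + 8.
yield becomes 4*irrigation - 25.
Solve 4*irrigation - 25 = -5: irrigation = (-5 + 25) / 4 = 5.

irrigation = 5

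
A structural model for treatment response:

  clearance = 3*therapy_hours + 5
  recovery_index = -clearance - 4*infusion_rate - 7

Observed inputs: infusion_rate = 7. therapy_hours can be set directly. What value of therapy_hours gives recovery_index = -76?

Substituting into the recovery_index equation gives recovery_index = -3*therapy_hours - 40.
Solve -3*therapy_hours - 40 = -76: therapy_hours = (-76 + 40) / -3 = 12.

therapy_hours = 12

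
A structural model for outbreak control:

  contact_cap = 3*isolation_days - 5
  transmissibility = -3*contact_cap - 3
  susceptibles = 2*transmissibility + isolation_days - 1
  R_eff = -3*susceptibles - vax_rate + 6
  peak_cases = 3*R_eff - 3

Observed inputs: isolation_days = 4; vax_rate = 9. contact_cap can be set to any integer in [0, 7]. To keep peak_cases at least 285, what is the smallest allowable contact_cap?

Intervening on contact_cap fixes its value directly, overriding its dependence on isolation_days.
Substituting into the susceptibles equation gives susceptibles = -6*contact_cap - 3.
So R_eff = 18*contact_cap + 6.
Substituting into the peak_cases equation gives peak_cases = 54*contact_cap + 15.
Require 54*contact_cap + 15 ≥ 285, so contact_cap ≥ 5.
The smallest integer in [0, 7] satisfying this is 5.

contact_cap = 5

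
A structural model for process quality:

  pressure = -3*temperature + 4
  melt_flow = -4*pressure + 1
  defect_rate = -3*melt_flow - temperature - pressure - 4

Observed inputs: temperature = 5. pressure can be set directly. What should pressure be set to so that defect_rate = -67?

Intervening on pressure fixes its value directly, overriding its dependence on temperature.
Substituting into the defect_rate equation gives defect_rate = 11*pressure - 12.
Solve 11*pressure - 12 = -67: pressure = (-67 + 12) / 11 = -5.

pressure = -5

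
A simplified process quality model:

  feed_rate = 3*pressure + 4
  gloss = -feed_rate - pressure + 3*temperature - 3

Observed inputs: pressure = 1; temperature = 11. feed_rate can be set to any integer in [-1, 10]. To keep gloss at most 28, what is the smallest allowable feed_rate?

feed_rate = 1

Intervening on feed_rate fixes its value directly, overriding its dependence on pressure.
Substituting into the gloss equation gives gloss = -feed_rate + 29.
Require -feed_rate + 29 ≤ 28, so feed_rate ≥ 1.
The smallest integer in [-1, 10] satisfying this is 1.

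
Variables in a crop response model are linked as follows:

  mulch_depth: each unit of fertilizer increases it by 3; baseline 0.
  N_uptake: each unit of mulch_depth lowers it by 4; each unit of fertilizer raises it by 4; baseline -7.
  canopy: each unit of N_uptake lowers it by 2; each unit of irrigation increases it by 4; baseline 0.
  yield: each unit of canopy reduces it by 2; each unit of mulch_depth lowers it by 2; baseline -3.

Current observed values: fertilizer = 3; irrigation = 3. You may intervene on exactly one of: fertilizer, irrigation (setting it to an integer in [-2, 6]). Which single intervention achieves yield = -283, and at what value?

set fertilizer = 6

Intervening on fertilizer: with other inputs at their observed values, yield = -38*fertilizer - 55. Solving for -283 gives fertilizer = 6, within [-2, 6].
Intervening on irrigation: yield = -8*irrigation - 145. Reaching -283 requires irrigation = 69/4, not an integer.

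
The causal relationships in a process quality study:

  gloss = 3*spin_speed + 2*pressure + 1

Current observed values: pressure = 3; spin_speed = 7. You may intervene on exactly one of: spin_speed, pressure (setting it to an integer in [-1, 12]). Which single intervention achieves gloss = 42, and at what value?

set pressure = 10

Intervening on spin_speed: gloss = 3*spin_speed + 7. Reaching 42 requires spin_speed = 35/3, not an integer.
Intervening on pressure: with other inputs at their observed values, gloss = 2*pressure + 22. Solving for 42 gives pressure = 10, within [-1, 12].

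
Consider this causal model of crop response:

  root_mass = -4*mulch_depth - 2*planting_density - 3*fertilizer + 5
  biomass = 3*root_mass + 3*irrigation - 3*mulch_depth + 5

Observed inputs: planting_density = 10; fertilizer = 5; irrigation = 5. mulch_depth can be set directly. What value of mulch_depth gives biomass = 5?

Substituting into the root_mass equation gives root_mass = -4*mulch_depth - 30.
This gives biomass = -15*mulch_depth - 70.
Solve -15*mulch_depth - 70 = 5: mulch_depth = (5 + 70) / -15 = -5.

mulch_depth = -5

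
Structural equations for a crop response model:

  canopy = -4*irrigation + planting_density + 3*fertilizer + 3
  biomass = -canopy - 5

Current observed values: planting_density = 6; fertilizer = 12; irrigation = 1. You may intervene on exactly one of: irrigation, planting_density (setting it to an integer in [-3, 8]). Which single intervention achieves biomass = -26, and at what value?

Intervening on irrigation: with other inputs at their observed values, biomass = 4*irrigation - 50. Solving for -26 gives irrigation = 6, within [-3, 8].
Intervening on planting_density: biomass = -planting_density - 40. Reaching -26 requires planting_density = -14, outside [-3, 8].

set irrigation = 6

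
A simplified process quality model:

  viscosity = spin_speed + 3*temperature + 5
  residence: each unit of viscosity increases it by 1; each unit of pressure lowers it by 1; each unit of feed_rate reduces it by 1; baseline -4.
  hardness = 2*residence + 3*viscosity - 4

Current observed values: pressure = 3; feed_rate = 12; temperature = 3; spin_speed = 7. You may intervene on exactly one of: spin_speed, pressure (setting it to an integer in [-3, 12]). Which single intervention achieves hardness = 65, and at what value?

Intervening on spin_speed: hardness = 5*spin_speed + 28. Reaching 65 requires spin_speed = 37/5, not an integer.
Intervening on pressure: with other inputs at their observed values, hardness = -2*pressure + 69. Solving for 65 gives pressure = 2, within [-3, 12].

set pressure = 2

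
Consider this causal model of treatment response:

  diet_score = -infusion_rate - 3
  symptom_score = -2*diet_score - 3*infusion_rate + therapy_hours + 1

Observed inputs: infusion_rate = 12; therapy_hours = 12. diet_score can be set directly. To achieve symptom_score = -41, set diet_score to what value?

diet_score = 9

Intervening on diet_score fixes its value directly, overriding its dependence on infusion_rate.
Substituting into the symptom_score equation gives symptom_score = -2*diet_score - 23.
Solve -2*diet_score - 23 = -41: diet_score = (-41 + 23) / -2 = 9.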